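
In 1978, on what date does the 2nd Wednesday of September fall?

1978-09-13

The first Wednesday of September 1978 is September 6.
The 2nd Wednesday is 1 weeks later: 6 + 7 = 13.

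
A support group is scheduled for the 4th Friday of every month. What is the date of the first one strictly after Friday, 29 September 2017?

27 October 2017

September 2017 starts on a Friday; its first Friday is the 1st, so the 4th Friday is the 22nd — 22 September 2017.
That is not after 29 September 2017, so look at October 2017.
October 2017 starts on a Sunday; its first Friday is the 6th, so the 4th Friday is the 27th — 27 October 2017.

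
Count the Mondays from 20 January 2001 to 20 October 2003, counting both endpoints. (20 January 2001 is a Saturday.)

20 January 2001 is a Saturday; the first Monday on or after it is 22 January 2001 (2 days later).
From 22 January 2001 to 20 October 2003: 343 + 365 + 293 = 1001 days (rest of 2001, 2002, to 20 October 2003 in 2003).
1001 ÷ 7 = 143 full weeks with remainder 0, so 143 more Mondays after the first → 144.

144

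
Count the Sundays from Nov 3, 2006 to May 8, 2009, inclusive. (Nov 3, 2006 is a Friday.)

Nov 3, 2006 is a Friday; the first Sunday on or after it is Nov 5, 2006 (2 days later).
From Nov 5, 2006 to May 8, 2009: 56 + 365 + 366 + 128 = 915 days (rest of 2006, 2007, 2008, to May 8, 2009 in 2009).
915 ÷ 7 = 130 full weeks with remainder 5, so 130 more Sundays after the first → 131.

131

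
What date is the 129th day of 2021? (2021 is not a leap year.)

9 May 2021

January has 31 days (129 − 31 = 98 remain).
February has 28 days (98 − 28 = 70 remain).
March has 31 days (70 − 31 = 39 remain).
April has 30 days (39 − 30 = 9 remain).
9 into May → May 9.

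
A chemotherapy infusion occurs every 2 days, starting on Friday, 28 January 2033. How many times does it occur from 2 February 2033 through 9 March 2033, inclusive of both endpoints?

Occurrences land 2·i days after 28 January 2033 for i = 0, 1, 2, …
2 February 2033 is 5 days after the start; 5 ÷ 2 = 2 remainder 1; since the remainder is 1, round up to i = 3. First occurrence in the window: #4 on 3 February 2033 (3×2 = 6 days in).
9 March 2033 is 40 days after the start; 40 ÷ 2 = 20 remainder 0. Last occurrence in the window: #21 on 9 March 2033.
Occurrences #4 through #21: 18 in total.

18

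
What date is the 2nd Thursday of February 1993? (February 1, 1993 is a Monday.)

11 February 1993

February 1993 begins on a Monday, so the first Thursday is February 4 (3 days later).
The 2nd Thursday is 1 weeks later: 4 + 7 = 11.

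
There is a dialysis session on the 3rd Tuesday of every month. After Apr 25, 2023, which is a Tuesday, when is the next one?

May 16, 2023

Apr 2023 starts on a Saturday; its first Tuesday is the 4th, so the 3rd Tuesday is the 18th — Apr 18, 2023.
That is not after Apr 25, 2023, so look at May 2023.
May 2023 starts on a Monday; its first Tuesday is the 2nd, so the 3rd Tuesday is the 16th — May 16, 2023.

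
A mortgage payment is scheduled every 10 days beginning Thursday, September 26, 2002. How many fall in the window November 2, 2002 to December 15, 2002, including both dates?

5

Occurrences land 10·i days after September 26, 2002 for i = 0, 1, 2, …
November 2, 2002 is 37 days after the start; 37 ÷ 10 = 3 remainder 7; since the remainder is 7, round up to i = 4. First occurrence in the window: #5 on November 5, 2002 (4×10 = 40 days in).
December 15, 2002 is 80 days after the start; 80 ÷ 10 = 8 remainder 0. Last occurrence in the window: #9 on December 15, 2002.
Occurrences #5 through #9: 5 in total.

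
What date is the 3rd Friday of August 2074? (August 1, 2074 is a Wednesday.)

August 2074 begins on a Wednesday, so the first Friday is August 3 (2 days later).
The 3rd Friday is 2 weeks later: 3 + 14 = 17.

2074-08-17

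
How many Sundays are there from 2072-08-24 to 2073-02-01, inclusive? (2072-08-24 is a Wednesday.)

2072-08-24 is a Wednesday; the first Sunday on or after it is 2072-08-28 (4 days later).
From 2072-08-28 to 2073-02-01: 3 + 30 + 31 + 30 + 31 + 31 + 1 = 157 days (rest of August, September, October, November, December, January, February).
157 ÷ 7 = 22 full weeks with remainder 3, so 22 more Sundays after the first → 23.

23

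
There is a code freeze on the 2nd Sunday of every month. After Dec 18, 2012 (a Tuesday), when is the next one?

Dec 2012 starts on a Saturday; its first Sunday is the 2nd, so the 2nd Sunday is the 9th — Dec 9, 2012.
That is not after Dec 18, 2012, so look at Jan 2013.
Jan 2013 starts on a Tuesday; its first Sunday is the 6th, so the 2nd Sunday is the 13th — Jan 13, 2013.

Jan 13, 2013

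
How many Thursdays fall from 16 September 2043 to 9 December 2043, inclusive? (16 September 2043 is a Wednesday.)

12

16 September 2043 is a Wednesday; the first Thursday on or after it is 17 September 2043 (1 day later).
From 17 September 2043 to 9 December 2043: 13 + 31 + 30 + 9 = 83 days (rest of September, October, November, December).
83 ÷ 7 = 11 full weeks with remainder 6, so 11 more Thursdays after the first → 12.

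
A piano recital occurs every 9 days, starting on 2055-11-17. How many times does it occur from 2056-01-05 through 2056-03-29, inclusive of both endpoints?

Occurrences land 9·i days after 2055-11-17 for i = 0, 1, 2, …
2056-01-05 is 49 days after the start; 49 ÷ 9 = 5 remainder 4; since the remainder is 4, round up to i = 6. First occurrence in the window: #7 on 2056-01-10 (6×9 = 54 days in).
2056-03-29 is 133 days after the start; 133 ÷ 9 = 14 remainder 7. Last occurrence in the window: #15 on 2056-03-22.
Occurrences #7 through #15: 9 in total.

9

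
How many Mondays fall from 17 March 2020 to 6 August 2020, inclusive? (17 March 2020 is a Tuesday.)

17 March 2020 is a Tuesday; the first Monday on or after it is 23 March 2020 (6 days later).
From 23 March 2020 to 6 August 2020: 8 + 30 + 31 + 30 + 31 + 6 = 136 days (rest of March, April, May, June, July, August).
136 ÷ 7 = 19 full weeks with remainder 3, so 19 more Mondays after the first → 20.

20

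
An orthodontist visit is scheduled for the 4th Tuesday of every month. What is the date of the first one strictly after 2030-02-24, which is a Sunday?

2030-02-26

February 2030 starts on a Friday; its first Tuesday is the 5th, so the 4th Tuesday is the 26th — 2030-02-26.
2030-02-26 is after 2030-02-24, so that is the next one.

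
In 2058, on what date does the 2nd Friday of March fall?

The first Friday of March 2058 is March 1.
The 2nd Friday is 1 weeks later: 1 + 7 = 8.

2058-03-08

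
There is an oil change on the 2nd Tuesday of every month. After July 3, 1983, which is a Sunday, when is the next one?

July 12, 1983

July 1983 starts on a Friday; its first Tuesday is the 5th, so the 2nd Tuesday is the 12th — July 12, 1983.
July 12, 1983 is after July 3, 1983, so that is the next one.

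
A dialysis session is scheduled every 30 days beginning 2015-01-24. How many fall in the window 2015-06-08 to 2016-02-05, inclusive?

8

Occurrences land 30·i days after 2015-01-24 for i = 0, 1, 2, …
2015-06-08 is 135 days after the start; 135 ÷ 30 = 4 remainder 15; since the remainder is 15, round up to i = 5. First occurrence in the window: #6 on 2015-06-23 (5×30 = 150 days in).
2016-02-05 is 377 days after the start; 377 ÷ 30 = 12 remainder 17. Last occurrence in the window: #13 on 2016-01-19.
Occurrences #6 through #13: 8 in total.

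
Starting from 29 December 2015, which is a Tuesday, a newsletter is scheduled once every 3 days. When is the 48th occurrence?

18 May 2016

The 48th occurrence is 47 intervals after the first: 47 × 3 = 141 days after 29 December 2015.
December has 31 days — 2 days to the end of December leaves 139.
January has 31 days (108 left).
February has 29 days (79 left).
March has 31 days (48 left).
April has 30 days (18 left).
18 days into May → 18 May 2016.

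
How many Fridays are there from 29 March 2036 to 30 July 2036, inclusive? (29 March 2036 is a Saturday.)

29 March 2036 is a Saturday; the first Friday on or after it is 4 April 2036 (6 days later).
From 4 April 2036 to 30 July 2036: 26 + 31 + 30 + 30 = 117 days (rest of April, May, June, July).
117 ÷ 7 = 16 full weeks with remainder 5, so 16 more Fridays after the first → 17.

17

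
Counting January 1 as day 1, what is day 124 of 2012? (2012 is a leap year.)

Jan has 31 days (124 − 31 = 93 remain).
Feb has 29 days (93 − 29 = 64 remain).
Mar has 31 days (64 − 31 = 33 remain).
Apr has 30 days (33 − 30 = 3 remain).
3 into May → May 3.

May 3, 2012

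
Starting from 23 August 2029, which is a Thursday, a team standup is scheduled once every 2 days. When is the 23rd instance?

6 October 2029

The 23rd occurrence is 22 intervals after the first: 22 × 2 = 44 days after 23 August 2029.
August has 31 days — 8 days to the end of August leaves 36.
September has 30 days (6 left).
6 days into October → 6 October 2029.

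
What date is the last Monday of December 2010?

December 2010 begins on a Wednesday, so the first Monday is December 6 (5 days later).
December 2010 has 31 days. Adding weeks: 6, 13, 20, 27 — the last one ≤ 31 is the 27th.

27 December 2010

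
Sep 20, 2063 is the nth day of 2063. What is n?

263

Days in months before Sep: 31 + 28 + 31 + 30 + 31 + 30 + 31 + 31 = 243.
Plus 20 days into Sep → day 263.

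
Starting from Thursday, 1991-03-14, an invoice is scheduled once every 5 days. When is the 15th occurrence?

The 15th occurrence is 14 intervals after the first: 14 × 5 = 70 days after 1991-03-14.
March has 31 days — 17 days to the end of March leaves 53.
April has 30 days (23 left).
23 days into May → 1991-05-23.

1991-05-23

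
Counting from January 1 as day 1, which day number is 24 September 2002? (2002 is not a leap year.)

267

Days in months before September: 31 + 28 + 31 + 30 + 31 + 30 + 31 + 31 = 243.
Plus 24 days into September → day 267.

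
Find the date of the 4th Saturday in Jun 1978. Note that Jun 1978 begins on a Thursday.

Jun 24, 1978

Jun 1978 begins on a Thursday, so the first Saturday is Jun 3 (2 days later).
The 4th Saturday is 3 weeks later: 3 + 21 = 24.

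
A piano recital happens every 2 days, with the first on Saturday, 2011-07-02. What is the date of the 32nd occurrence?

2011-09-02

The 32nd occurrence is 31 intervals after the first: 31 × 2 = 62 days after 2011-07-02.
July has 31 days — 29 days to the end of July leaves 33.
August has 31 days (2 left).
2 days into September → 2011-09-02.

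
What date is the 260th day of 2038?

January has 31 days (260 − 31 = 229 remain).
February has 28 days (229 − 28 = 201 remain).
March has 31 days (201 − 31 = 170 remain).
April has 30 days (170 − 30 = 140 remain).
May has 31 days (140 − 31 = 109 remain).
June has 30 days (109 − 30 = 79 remain).
July has 31 days (79 − 31 = 48 remain).
August has 31 days (48 − 31 = 17 remain).
17 into September → September 17.

2038-09-17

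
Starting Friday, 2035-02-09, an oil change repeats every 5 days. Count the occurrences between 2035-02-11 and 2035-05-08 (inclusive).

17

Occurrences land 5·i days after 2035-02-09 for i = 0, 1, 2, …
2035-02-11 is 2 days after the start; 2 ÷ 5 = 0 remainder 2; since the remainder is 2, round up to i = 1. First occurrence in the window: #2 on 2035-02-14 (1×5 = 5 days in).
2035-05-08 is 88 days after the start; 88 ÷ 5 = 17 remainder 3. Last occurrence in the window: #18 on 2035-05-05.
Occurrences #2 through #18: 17 in total.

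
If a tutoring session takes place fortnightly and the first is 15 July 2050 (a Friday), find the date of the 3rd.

12 August 2050

The 3rd occurrence is 2 intervals after the first: 2 × 14 = 28 days after 15 July 2050.
July has 31 days — 16 days to the end of July leaves 12.
12 days into August → 12 August 2050.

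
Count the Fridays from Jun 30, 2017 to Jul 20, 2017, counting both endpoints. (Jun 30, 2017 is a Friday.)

3

Jun 30, 2017 is a Friday; the first Friday on or after it is Jun 30, 2017.
From Jun 30, 2017 to Jul 20, 2017: 0 + 20 = 20 days (rest of Jun, Jul).
20 ÷ 7 = 2 full weeks with remainder 6, so 2 more Fridays after the first → 3.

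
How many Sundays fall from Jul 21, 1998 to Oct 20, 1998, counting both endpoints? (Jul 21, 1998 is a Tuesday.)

13

Jul 21, 1998 is a Tuesday; the first Sunday on or after it is Jul 26, 1998 (5 days later).
From Jul 26, 1998 to Oct 20, 1998: 5 + 31 + 30 + 20 = 86 days (rest of Jul, Aug, Sep, Oct).
86 ÷ 7 = 12 full weeks with remainder 2, so 12 more Sundays after the first → 13.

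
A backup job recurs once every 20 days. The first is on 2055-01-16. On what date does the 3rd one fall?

2055-02-25

The 3rd occurrence is 2 intervals after the first: 2 × 20 = 40 days after 2055-01-16.
January has 31 days — 15 days to the end of January leaves 25.
25 days into February → 2055-02-25.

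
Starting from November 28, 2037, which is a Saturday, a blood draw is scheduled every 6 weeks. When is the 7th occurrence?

The 7th occurrence is 6 intervals after the first: 6 × 42 = 252 days after November 28, 2037.
November has 30 days — 2 days to the end of November leaves 250.
December has 31 days (219 left).
January has 31 days (188 left).
February has 28 days (160 left).
March has 31 days (129 left).
April has 30 days (99 left).
May has 31 days (68 left).
June has 30 days (38 left).
July has 31 days (7 left).
7 days into August → August 7, 2038.

August 7, 2038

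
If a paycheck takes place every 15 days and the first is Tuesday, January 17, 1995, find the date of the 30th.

The 30th occurrence is 29 intervals after the first: 29 × 15 = 435 days after January 17, 1995.
January has 31 days — 14 days to the end of January leaves 421.
From end of January to end of 1995 is 334 days (87 left).
January has 31 days (56 left).
February has 29 days (27 left).
27 days into March → March 27, 1996.

March 27, 1996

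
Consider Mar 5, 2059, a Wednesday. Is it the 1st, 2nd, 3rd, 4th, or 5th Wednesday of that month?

Day 5 falls in week ⌈5/7⌉ of the month.
Days 1–7 hold the 1st Wednesday, 8–14 the 2nd, 15–21 the 3rd, 22–28 the 4th, 29–31 the 5th.
5 is in the range for the 1st.

1st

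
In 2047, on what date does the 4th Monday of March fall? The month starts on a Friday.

2047-03-25

March 2047 begins on a Friday, so the first Monday is March 4 (3 days later).
The 4th Monday is 3 weeks later: 4 + 21 = 25.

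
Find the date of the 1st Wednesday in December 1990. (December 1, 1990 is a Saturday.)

December 1990 begins on a Saturday, so the first Wednesday is December 5 (4 days later).

December 5, 1990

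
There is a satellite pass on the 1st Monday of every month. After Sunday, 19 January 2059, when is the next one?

3 February 2059

January 2059 starts on a Wednesday, so its 1st Monday is 6 January 2059 (5 days in).
That is not after 19 January 2059, so look at February 2059.
February 2059 starts on a Saturday, so its 1st Monday is 3 February 2059 (2 days in).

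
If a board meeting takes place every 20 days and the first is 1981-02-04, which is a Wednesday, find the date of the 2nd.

1981-02-24

The 2nd occurrence is 1 interval after the first: 1 × 20 = 20 days after 1981-02-04.
20 days later is 1981-02-24.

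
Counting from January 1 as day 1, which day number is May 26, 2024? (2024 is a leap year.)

Days in months before May: 31 + 29 + 31 + 30 = 121.
Plus 26 days into May → day 147.

147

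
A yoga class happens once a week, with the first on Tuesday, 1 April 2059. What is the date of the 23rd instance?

The 23rd occurrence is 22 intervals after the first: 22 × 7 = 154 days after 1 April 2059.
April has 30 days — 29 days to the end of April leaves 125.
May has 31 days (94 left).
June has 30 days (64 left).
July has 31 days (33 left).
August has 31 days (2 left).
2 days into September → 2 September 2059.

2 September 2059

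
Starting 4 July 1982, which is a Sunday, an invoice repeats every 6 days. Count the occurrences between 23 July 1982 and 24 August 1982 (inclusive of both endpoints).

Occurrences land 6·i days after 4 July 1982 for i = 0, 1, 2, …
23 July 1982 is 19 days after the start; 19 ÷ 6 = 3 remainder 1; since the remainder is 1, round up to i = 4. First occurrence in the window: #5 on 28 July 1982 (4×6 = 24 days in).
24 August 1982 is 51 days after the start; 51 ÷ 6 = 8 remainder 3. Last occurrence in the window: #9 on 21 August 1982.
Occurrences #5 through #9: 5 in total.

5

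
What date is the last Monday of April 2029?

30 April 2029

April 2029 begins on a Sunday, so the first Monday is April 2 (1 day later).
April 2029 has 30 days. Adding weeks: 2, 9, 16, 23, 30 — the last one ≤ 30 is the 30th.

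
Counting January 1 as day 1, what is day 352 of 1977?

Dec 18, 1977

Jan has 31 days (352 − 31 = 321 remain).
Feb has 28 days (321 − 28 = 293 remain).
Mar has 31 days (293 − 31 = 262 remain).
Apr has 30 days (262 − 30 = 232 remain).
May has 31 days (232 − 31 = 201 remain).
Jun has 30 days (201 − 30 = 171 remain).
Jul has 31 days (171 − 31 = 140 remain).
Aug has 31 days (140 − 31 = 109 remain).
Sep has 30 days (109 − 30 = 79 remain).
Oct has 31 days (79 − 31 = 48 remain).
Nov has 30 days (48 − 30 = 18 remain).
18 into Dec → Dec 18.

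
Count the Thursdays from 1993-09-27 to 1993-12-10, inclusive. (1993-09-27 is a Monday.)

1993-09-27 is a Monday; the first Thursday on or after it is 1993-09-30 (3 days later).
From 1993-09-30 to 1993-12-10: 0 + 31 + 30 + 10 = 71 days (rest of September, October, November, December).
71 ÷ 7 = 10 full weeks with remainder 1, so 10 more Thursdays after the first → 11.

11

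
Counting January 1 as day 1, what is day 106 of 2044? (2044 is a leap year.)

Apr 15, 2044

Jan has 31 days (106 − 31 = 75 remain).
Feb has 29 days (75 − 29 = 46 remain).
Mar has 31 days (46 − 31 = 15 remain).
15 into Apr → Apr 15.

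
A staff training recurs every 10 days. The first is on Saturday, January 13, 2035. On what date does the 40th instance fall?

February 7, 2036

The 40th occurrence is 39 intervals after the first: 39 × 10 = 390 days after January 13, 2035.
January has 31 days — 18 days to the end of January leaves 372.
February has 28 days (344 left).
March has 31 days (313 left).
April has 30 days (283 left).
May has 31 days (252 left).
June has 30 days (222 left).
July has 31 days (191 left).
August has 31 days (160 left).
September has 30 days (130 left).
October has 31 days (99 left).
November has 30 days (69 left).
December has 31 days (38 left).
January has 31 days (7 left).
7 days into February → February 7, 2036.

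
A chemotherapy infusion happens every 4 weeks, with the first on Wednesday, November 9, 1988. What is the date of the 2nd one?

December 7, 1988

The 2nd occurrence is 1 interval after the first: 1 × 28 = 28 days after November 9, 1988.
November has 30 days — 21 days to the end of November leaves 7.
7 days into December → December 7, 1988.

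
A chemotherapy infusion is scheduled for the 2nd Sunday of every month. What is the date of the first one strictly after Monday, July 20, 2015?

July 2015 starts on a Wednesday; its first Sunday is the 5th, so the 2nd Sunday is the 12th — July 12, 2015.
That is not after July 20, 2015, so look at August 2015.
August 2015 starts on a Saturday; its first Sunday is the 2nd, so the 2nd Sunday is the 9th — August 9, 2015.

August 9, 2015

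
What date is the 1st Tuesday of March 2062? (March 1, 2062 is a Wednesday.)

7 March 2062

March 2062 begins on a Wednesday, so the first Tuesday is March 7 (6 days later).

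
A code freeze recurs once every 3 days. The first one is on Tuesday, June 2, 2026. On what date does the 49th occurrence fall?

The 49th occurrence is 48 intervals after the first: 48 × 3 = 144 days after June 2, 2026.
June has 30 days — 28 days to the end of June leaves 116.
July has 31 days (85 left).
August has 31 days (54 left).
September has 30 days (24 left).
24 days into October → October 24, 2026.

October 24, 2026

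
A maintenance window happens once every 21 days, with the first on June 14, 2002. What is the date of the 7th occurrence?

October 18, 2002

The 7th occurrence is 6 intervals after the first: 6 × 21 = 126 days after June 14, 2002.
June has 30 days — 16 days to the end of June leaves 110.
July has 31 days (79 left).
August has 31 days (48 left).
September has 30 days (18 left).
18 days into October → October 18, 2002.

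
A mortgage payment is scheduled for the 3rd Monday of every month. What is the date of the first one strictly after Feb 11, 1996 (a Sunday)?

Feb 1996 starts on a Thursday; its first Monday is the 5th, so the 3rd Monday is the 19th — Feb 19, 1996.
Feb 19, 1996 is after Feb 11, 1996, so that is the next one.

Feb 19, 1996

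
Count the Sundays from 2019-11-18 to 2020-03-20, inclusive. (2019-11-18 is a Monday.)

2019-11-18 is a Monday; the first Sunday on or after it is 2019-11-24 (6 days later).
From 2019-11-24 to 2020-03-20: 6 + 31 + 31 + 29 + 20 = 117 days (rest of November, December, January, February, March).
117 ÷ 7 = 16 full weeks with remainder 5, so 16 more Sundays after the first → 17.

17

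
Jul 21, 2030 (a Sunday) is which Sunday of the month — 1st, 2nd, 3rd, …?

Day 21 falls in week ⌈21/7⌉ of the month.
Days 1–7 hold the 1st Sunday, 8–14 the 2nd, 15–21 the 3rd, 22–28 the 4th, 29–31 the 5th.
21 is in the range for the 3rd.

3rd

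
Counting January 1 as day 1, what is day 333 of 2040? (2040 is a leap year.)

28 November 2040

January has 31 days (333 − 31 = 302 remain).
February has 29 days (302 − 29 = 273 remain).
March has 31 days (273 − 31 = 242 remain).
April has 30 days (242 − 30 = 212 remain).
May has 31 days (212 − 31 = 181 remain).
June has 30 days (181 − 30 = 151 remain).
July has 31 days (151 − 31 = 120 remain).
August has 31 days (120 − 31 = 89 remain).
September has 30 days (89 − 30 = 59 remain).
October has 31 days (59 − 31 = 28 remain).
28 into November → November 28.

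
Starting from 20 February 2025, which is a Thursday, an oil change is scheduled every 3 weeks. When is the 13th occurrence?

The 13th occurrence is 12 intervals after the first: 12 × 21 = 252 days after 20 February 2025.
February has 28 days — 8 days to the end of February leaves 244.
March has 31 days (213 left).
April has 30 days (183 left).
May has 31 days (152 left).
June has 30 days (122 left).
July has 31 days (91 left).
August has 31 days (60 left).
September has 30 days (30 left).
30 days into October → 30 October 2025.

30 October 2025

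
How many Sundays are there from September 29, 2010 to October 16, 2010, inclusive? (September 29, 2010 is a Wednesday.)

2

September 29, 2010 is a Wednesday; the first Sunday on or after it is October 3, 2010 (4 days later).
From October 3, 2010 to October 16, 2010 is 16 − 3 = 13 days.
13 ÷ 7 = 1 full weeks with remainder 6, so 1 more Sundays after the first → 2.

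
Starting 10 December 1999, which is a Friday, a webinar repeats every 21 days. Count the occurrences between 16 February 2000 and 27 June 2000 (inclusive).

Occurrences land 21·i days after 10 December 1999 for i = 0, 1, 2, …
16 February 2000 is 68 days after the start; 68 ÷ 21 = 3 remainder 5; since the remainder is 5, round up to i = 4. First occurrence in the window: #5 on 3 March 2000 (4×21 = 84 days in).
27 June 2000 is 200 days after the start; 200 ÷ 21 = 9 remainder 11. Last occurrence in the window: #10 on 16 June 2000.
Occurrences #5 through #10: 6 in total.

6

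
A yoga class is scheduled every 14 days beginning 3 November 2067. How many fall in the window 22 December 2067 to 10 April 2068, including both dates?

8

Occurrences land 14·i days after 3 November 2067 for i = 0, 1, 2, …
22 December 2067 is 49 days after the start; 49 ÷ 14 = 3 remainder 7; since the remainder is 7, round up to i = 4. First occurrence in the window: #5 on 29 December 2067 (4×14 = 56 days in).
10 April 2068 is 159 days after the start; 159 ÷ 14 = 11 remainder 5. Last occurrence in the window: #12 on 5 April 2068.
Occurrences #5 through #12: 8 in total.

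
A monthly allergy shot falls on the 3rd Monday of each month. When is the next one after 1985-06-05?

1985-06-17

June 1985 starts on a Saturday; its first Monday is the 3rd, so the 3rd Monday is the 17th — 1985-06-17.
1985-06-17 is after 1985-06-05, so that is the next one.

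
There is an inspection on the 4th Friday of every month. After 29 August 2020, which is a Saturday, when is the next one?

August 2020 starts on a Saturday; its first Friday is the 7th, so the 4th Friday is the 28th — 28 August 2020.
That is not after 29 August 2020, so look at September 2020.
September 2020 starts on a Tuesday; its first Friday is the 4th, so the 4th Friday is the 25th — 25 September 2020.

25 September 2020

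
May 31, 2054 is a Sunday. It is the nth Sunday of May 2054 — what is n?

Day 31 falls in week ⌈31/7⌉ of the month.
Days 1–7 hold the 1st Sunday, 8–14 the 2nd, 15–21 the 3rd, 22–28 the 4th, 29–31 the 5th.
31 is in the range for the 5th.

5th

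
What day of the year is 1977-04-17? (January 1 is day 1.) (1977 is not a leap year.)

107

Days in months before April: 31 + 28 + 31 = 90.
Plus 17 days into April → day 107.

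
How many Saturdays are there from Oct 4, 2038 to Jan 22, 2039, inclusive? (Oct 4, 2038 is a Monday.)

16

Oct 4, 2038 is a Monday; the first Saturday on or after it is Oct 9, 2038 (5 days later).
From Oct 9, 2038 to Jan 22, 2039: 22 + 30 + 31 + 22 = 105 days (rest of Oct, Nov, Dec, Jan).
105 ÷ 7 = 15 full weeks with remainder 0, so 15 more Saturdays after the first → 16.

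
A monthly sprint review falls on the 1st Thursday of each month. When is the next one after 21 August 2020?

3 September 2020

August 2020 starts on a Saturday, so its 1st Thursday is 6 August 2020 (5 days in).
That is not after 21 August 2020, so look at September 2020.
September 2020 starts on a Tuesday, so its 1st Thursday is 3 September 2020 (2 days in).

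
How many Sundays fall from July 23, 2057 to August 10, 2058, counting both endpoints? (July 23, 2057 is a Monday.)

54

July 23, 2057 is a Monday; the first Sunday on or after it is July 29, 2057 (6 days later).
From July 29, 2057 to August 10, 2058: 155 + 222 = 377 days (rest of 2057, to August 10, 2058 in 2058).
377 ÷ 7 = 53 full weeks with remainder 6, so 53 more Sundays after the first → 54.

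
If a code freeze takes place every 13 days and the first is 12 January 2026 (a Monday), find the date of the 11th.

22 May 2026

The 11th occurrence is 10 intervals after the first: 10 × 13 = 130 days after 12 January 2026.
January has 31 days — 19 days to the end of January leaves 111.
February has 28 days (83 left).
March has 31 days (52 left).
April has 30 days (22 left).
22 days into May → 22 May 2026.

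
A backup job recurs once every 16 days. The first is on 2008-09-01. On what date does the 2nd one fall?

2008-09-17

The 2nd occurrence is 1 interval after the first: 1 × 16 = 16 days after 2008-09-01.
16 days later is 2008-09-17.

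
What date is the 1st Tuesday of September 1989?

1989-09-05

September 1989 begins on a Friday, so the first Tuesday is September 5 (4 days later).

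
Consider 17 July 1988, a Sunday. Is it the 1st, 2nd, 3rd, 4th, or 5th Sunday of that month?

Day 17 falls in week ⌈17/7⌉ of the month.
Days 1–7 hold the 1st Sunday, 8–14 the 2nd, 15–21 the 3rd, 22–28 the 4th, 29–31 the 5th.
17 is in the range for the 3rd.

3rd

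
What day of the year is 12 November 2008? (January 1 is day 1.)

Days in months before November: 31 + 29 + 31 + 30 + 31 + 30 + 31 + 31 + 30 + 31 = 305.
Plus 12 days into November → day 317.

317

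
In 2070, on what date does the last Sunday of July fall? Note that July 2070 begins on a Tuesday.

July 27, 2070

July 2070 begins on a Tuesday, so the first Sunday is July 6 (5 days later).
July 2070 has 31 days. Adding weeks: 6, 13, 20, 27 — the last one ≤ 31 is the 27th.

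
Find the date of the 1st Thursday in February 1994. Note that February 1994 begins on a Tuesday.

February 1994 begins on a Tuesday, so the first Thursday is February 3 (2 days later).

3 February 1994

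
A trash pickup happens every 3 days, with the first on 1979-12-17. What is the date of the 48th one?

1980-05-06

The 48th occurrence is 47 intervals after the first: 47 × 3 = 141 days after 1979-12-17.
December has 31 days — 14 days to the end of December leaves 127.
January has 31 days (96 left).
February has 29 days (67 left).
March has 31 days (36 left).
April has 30 days (6 left).
6 days into May → 1980-05-06.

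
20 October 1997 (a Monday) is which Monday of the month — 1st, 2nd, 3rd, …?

Day 20 falls in week ⌈20/7⌉ of the month.
Days 1–7 hold the 1st Monday, 8–14 the 2nd, 15–21 the 3rd, 22–28 the 4th, 29–31 the 5th.
20 is in the range for the 3rd.

3rd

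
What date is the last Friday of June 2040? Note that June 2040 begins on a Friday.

June 29, 2040

June 2040 begins on a Friday, so the first Friday is June 1.
June 2040 has 30 days. Adding weeks: 1, 8, 15, 22, 29 — the last one ≤ 30 is the 29th.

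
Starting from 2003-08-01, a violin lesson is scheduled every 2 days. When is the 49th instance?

2003-11-05

The 49th occurrence is 48 intervals after the first: 48 × 2 = 96 days after 2003-08-01.
August has 31 days — 30 days to the end of August leaves 66.
September has 30 days (36 left).
October has 31 days (5 left).
5 days into November → 2003-11-05.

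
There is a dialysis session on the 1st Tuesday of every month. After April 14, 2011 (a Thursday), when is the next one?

April 2011 starts on a Friday, so its 1st Tuesday is April 5, 2011 (4 days in).
That is not after April 14, 2011, so look at May 2011.
May 2011 starts on a Sunday, so its 1st Tuesday is May 3, 2011 (2 days in).

May 3, 2011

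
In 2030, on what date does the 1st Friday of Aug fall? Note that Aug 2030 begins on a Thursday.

Aug 2030 begins on a Thursday, so the first Friday is Aug 2 (1 day later).

Aug 2, 2030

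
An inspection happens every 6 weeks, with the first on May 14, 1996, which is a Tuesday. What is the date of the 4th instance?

The 4th occurrence is 3 intervals after the first: 3 × 42 = 126 days after May 14, 1996.
May has 31 days — 17 days to the end of May leaves 109.
June has 30 days (79 left).
July has 31 days (48 left).
August has 31 days (17 left).
17 days into September → September 17, 1996.

September 17, 1996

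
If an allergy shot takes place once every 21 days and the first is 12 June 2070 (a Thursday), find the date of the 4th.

14 August 2070

The 4th occurrence is 3 intervals after the first: 3 × 21 = 63 days after 12 June 2070.
June has 30 days — 18 days to the end of June leaves 45.
July has 31 days (14 left).
14 days into August → 14 August 2070.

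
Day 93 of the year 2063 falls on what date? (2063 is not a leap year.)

January has 31 days (93 − 31 = 62 remain).
February has 28 days (62 − 28 = 34 remain).
March has 31 days (34 − 31 = 3 remain).
3 into April → April 3.

April 3, 2063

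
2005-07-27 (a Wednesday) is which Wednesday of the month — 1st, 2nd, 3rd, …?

4th

Day 27 falls in week ⌈27/7⌉ of the month.
Days 1–7 hold the 1st Wednesday, 8–14 the 2nd, 15–21 the 3rd, 22–28 the 4th, 29–31 the 5th.
27 is in the range for the 4th.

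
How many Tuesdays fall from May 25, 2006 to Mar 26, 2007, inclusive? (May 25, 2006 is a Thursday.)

43

May 25, 2006 is a Thursday; the first Tuesday on or after it is May 30, 2006 (5 days later).
From May 30, 2006 to Mar 26, 2007: 1 + 30 + 31 + 31 + 30 + 31 + 30 + 31 + 31 + 28 + 26 = 300 days (rest of May, Jun, Jul, Aug, Sep, Oct, Nov, Dec, Jan, Feb, Mar).
300 ÷ 7 = 42 full weeks with remainder 6, so 42 more Tuesdays after the first → 43.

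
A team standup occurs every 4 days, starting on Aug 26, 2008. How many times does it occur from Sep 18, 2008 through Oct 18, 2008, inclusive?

8

Occurrences land 4·i days after Aug 26, 2008 for i = 0, 1, 2, …
Sep 18, 2008 is 23 days after the start; 23 ÷ 4 = 5 remainder 3; since the remainder is 3, round up to i = 6. First occurrence in the window: #7 on Sep 19, 2008 (6×4 = 24 days in).
Oct 18, 2008 is 53 days after the start; 53 ÷ 4 = 13 remainder 1. Last occurrence in the window: #14 on Oct 17, 2008.
Occurrences #7 through #14: 8 in total.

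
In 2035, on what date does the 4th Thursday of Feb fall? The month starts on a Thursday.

Feb 2035 begins on a Thursday, so the first Thursday is Feb 1.
The 4th Thursday is 3 weeks later: 1 + 21 = 22.

Feb 22, 2035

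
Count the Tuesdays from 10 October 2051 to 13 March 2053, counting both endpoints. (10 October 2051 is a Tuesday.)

10 October 2051 is a Tuesday; the first Tuesday on or after it is 10 October 2051.
From 10 October 2051 to 13 March 2053: 82 + 366 + 72 = 520 days (rest of 2051, 2052, to 13 March 2053 in 2053).
520 ÷ 7 = 74 full weeks with remainder 2, so 74 more Tuesdays after the first → 75.

75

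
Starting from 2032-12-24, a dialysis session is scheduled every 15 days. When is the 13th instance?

2033-06-22

The 13th occurrence is 12 intervals after the first: 12 × 15 = 180 days after 2032-12-24.
December has 31 days — 7 days to the end of December leaves 173.
January has 31 days (142 left).
February has 28 days (114 left).
March has 31 days (83 left).
April has 30 days (53 left).
May has 31 days (22 left).
22 days into June → 2033-06-22.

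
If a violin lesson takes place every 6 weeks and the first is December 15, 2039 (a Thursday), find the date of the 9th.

November 15, 2040

The 9th occurrence is 8 intervals after the first: 8 × 42 = 336 days after December 15, 2039.
December has 31 days — 16 days to the end of December leaves 320.
January has 31 days (289 left).
February has 29 days (260 left).
March has 31 days (229 left).
April has 30 days (199 left).
May has 31 days (168 left).
June has 30 days (138 left).
July has 31 days (107 left).
August has 31 days (76 left).
September has 30 days (46 left).
October has 31 days (15 left).
15 days into November → November 15, 2040.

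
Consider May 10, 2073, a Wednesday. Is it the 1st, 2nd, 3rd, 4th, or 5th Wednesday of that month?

Day 10 falls in week ⌈10/7⌉ of the month.
Days 1–7 hold the 1st Wednesday, 8–14 the 2nd, 15–21 the 3rd, 22–28 the 4th, 29–31 the 5th.
10 is in the range for the 2nd.

2nd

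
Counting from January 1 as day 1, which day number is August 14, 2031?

226

Days in months before August: 31 + 28 + 31 + 30 + 31 + 30 + 31 = 212.
Plus 14 days into August → day 226.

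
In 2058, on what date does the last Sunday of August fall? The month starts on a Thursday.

August 2058 begins on a Thursday, so the first Sunday is August 4 (3 days later).
August 2058 has 31 days. Adding weeks: 4, 11, 18, 25 — the last one ≤ 31 is the 25th.

August 25, 2058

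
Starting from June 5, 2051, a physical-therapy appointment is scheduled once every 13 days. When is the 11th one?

The 11th occurrence is 10 intervals after the first: 10 × 13 = 130 days after June 5, 2051.
June has 30 days — 25 days to the end of June leaves 105.
July has 31 days (74 left).
August has 31 days (43 left).
September has 30 days (13 left).
13 days into October → October 13, 2051.

October 13, 2051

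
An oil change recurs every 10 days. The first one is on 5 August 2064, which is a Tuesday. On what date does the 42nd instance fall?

19 September 2065

The 42nd occurrence is 41 intervals after the first: 41 × 10 = 410 days after 5 August 2064.
August has 31 days — 26 days to the end of August leaves 384.
September has 30 days (354 left).
October has 31 days (323 left).
November has 30 days (293 left).
December has 31 days (262 left).
January has 31 days (231 left).
February has 28 days (203 left).
March has 31 days (172 left).
April has 30 days (142 left).
May has 31 days (111 left).
June has 30 days (81 left).
July has 31 days (50 left).
August has 31 days (19 left).
19 days into September → 19 September 2065.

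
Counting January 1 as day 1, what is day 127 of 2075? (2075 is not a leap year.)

January has 31 days (127 − 31 = 96 remain).
February has 28 days (96 − 28 = 68 remain).
March has 31 days (68 − 31 = 37 remain).
April has 30 days (37 − 30 = 7 remain).
7 into May → May 7.

May 7, 2075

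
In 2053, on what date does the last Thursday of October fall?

2053-10-30

October 2053 begins on a Wednesday, so the first Thursday is October 2 (1 day later).
October 2053 has 31 days. Adding weeks: 2, 9, 16, 23, 30 — the last one ≤ 31 is the 30th.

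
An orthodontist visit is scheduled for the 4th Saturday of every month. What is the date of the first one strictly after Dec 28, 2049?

Dec 2049 starts on a Wednesday; its first Saturday is the 4th, so the 4th Saturday is the 25th — Dec 25, 2049.
That is not after Dec 28, 2049, so look at Jan 2050.
Jan 2050 starts on a Saturday; its first Saturday is the 1st, so the 4th Saturday is the 22nd — Jan 22, 2050.

Jan 22, 2050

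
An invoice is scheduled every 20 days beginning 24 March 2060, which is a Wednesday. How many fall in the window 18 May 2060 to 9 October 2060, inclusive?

Occurrences land 20·i days after 24 March 2060 for i = 0, 1, 2, …
18 May 2060 is 55 days after the start; 55 ÷ 20 = 2 remainder 15; since the remainder is 15, round up to i = 3. First occurrence in the window: #4 on 23 May 2060 (3×20 = 60 days in).
9 October 2060 is 199 days after the start; 199 ÷ 20 = 9 remainder 19. Last occurrence in the window: #10 on 20 September 2060.
Occurrences #4 through #10: 7 in total.

7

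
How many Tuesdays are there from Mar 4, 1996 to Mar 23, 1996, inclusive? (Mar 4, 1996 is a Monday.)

3

Mar 4, 1996 is a Monday; the first Tuesday on or after it is Mar 5, 1996 (1 day later).
From Mar 5, 1996 to Mar 23, 1996 is 23 − 5 = 18 days.
18 ÷ 7 = 2 full weeks with remainder 4, so 2 more Tuesdays after the first → 3.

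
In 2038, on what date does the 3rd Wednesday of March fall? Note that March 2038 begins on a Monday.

March 17, 2038

March 2038 begins on a Monday, so the first Wednesday is March 3 (2 days later).
The 3rd Wednesday is 2 weeks later: 3 + 14 = 17.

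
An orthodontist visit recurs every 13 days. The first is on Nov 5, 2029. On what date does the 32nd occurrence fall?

Dec 13, 2030

The 32nd occurrence is 31 intervals after the first: 31 × 13 = 403 days after Nov 5, 2029.
Nov has 30 days — 25 days to the end of Nov leaves 378.
Dec has 31 days (347 left).
Jan has 31 days (316 left).
Feb has 28 days (288 left).
Mar has 31 days (257 left).
Apr has 30 days (227 left).
May has 31 days (196 left).
Jun has 30 days (166 left).
Jul has 31 days (135 left).
Aug has 31 days (104 left).
Sep has 30 days (74 left).
Oct has 31 days (43 left).
Nov has 30 days (13 left).
13 days into Dec → Dec 13, 2030.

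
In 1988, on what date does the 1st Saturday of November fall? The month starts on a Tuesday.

November 1988 begins on a Tuesday, so the first Saturday is November 5 (4 days later).

November 5, 1988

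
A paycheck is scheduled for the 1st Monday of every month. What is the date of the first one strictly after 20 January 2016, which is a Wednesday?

1 February 2016

January 2016 starts on a Friday, so its 1st Monday is 4 January 2016 (3 days in).
That is not after 20 January 2016, so look at February 2016.
February 2016 starts on a Monday, so its 1st Monday is 1 February 2016.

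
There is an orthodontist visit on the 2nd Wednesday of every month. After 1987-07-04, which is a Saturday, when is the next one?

1987-07-08

July 1987 starts on a Wednesday; its first Wednesday is the 1st, so the 2nd Wednesday is the 8th — 1987-07-08.
1987-07-08 is after 1987-07-04, so that is the next one.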